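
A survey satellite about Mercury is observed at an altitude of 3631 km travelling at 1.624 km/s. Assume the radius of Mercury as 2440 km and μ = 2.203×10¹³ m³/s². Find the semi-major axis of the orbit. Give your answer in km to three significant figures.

a ≈ 4770 km

r = 2440 + 3631 = 6071.0 km = 6.071×10⁶ m.
Vis-viva rearranged: 1/a = 2/r − v²/μ = 3.294×10⁻⁷ − 1.197×10⁻⁷ = 2.097×10⁻⁷ m⁻¹.
a = 4.768×10⁶ m = 4768.3 km.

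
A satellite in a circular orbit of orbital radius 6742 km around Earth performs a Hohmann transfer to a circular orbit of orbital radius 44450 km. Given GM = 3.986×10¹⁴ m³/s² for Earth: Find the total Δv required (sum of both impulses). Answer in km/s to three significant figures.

Δv_total ≈ 3.90 km/s

r₁ = 6742 km = 6.742×10⁶ m.
r₂ = 44450 km = 4.445×10⁷ m.
Transfer ellipse a_t = (r₁ + r₂)/2 = 2.560×10⁷ m.
At r₁: circular v_c1 = √(μ/r₁) = 7689 m/s; transfer-perigee v_p = √[μ(2/r₁ − 1/a_t)] = 10130 m/s.
Δv₁ = v_p − v_c1 = 2444 m/s.
At r₂: circular v_c2 = √(μ/r₂) = 2995 m/s; transfer-apogee v_a = √[μ(2/r₂ − 1/a_t)] = 1537 m/s.
Δv₂ = v_c2 − v_a = 1458 m/s.
Total Δv = Δv₁ + Δv₂ = 3901 m/s = 3.901 km/s.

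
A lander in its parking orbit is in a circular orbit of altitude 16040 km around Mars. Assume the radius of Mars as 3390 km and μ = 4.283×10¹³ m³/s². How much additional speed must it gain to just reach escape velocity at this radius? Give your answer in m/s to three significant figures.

Δv ≈ 615 m/s

r = 3390 + 16040 = 19430 km = 1.9430×10⁷ m.
Circular speed v_c = √(μ/r) = 1485 m/s.
Escape speed v_esc = √(2μ/r) = √2 × v_c = 2100 m/s.
Δv = v_esc − v_c = 615.0 m/s.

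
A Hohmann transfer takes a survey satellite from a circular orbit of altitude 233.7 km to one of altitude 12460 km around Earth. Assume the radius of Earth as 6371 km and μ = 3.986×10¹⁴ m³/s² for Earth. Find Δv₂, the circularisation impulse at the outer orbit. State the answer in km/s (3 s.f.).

Δv ≈ 1.29 km/s

r₁ = 6371 + 233.7 = 6604.7 km = 6.6047×10⁶ m.
r₂ = 6371 + 12460 = 18831 km = 1.8831×10⁷ m.
Transfer ellipse a_t = (r₁ + r₂)/2 = 1.272×10⁷ m.
At r₁: circular v_c1 = √(μ/r₁) = 7769 m/s; transfer-perigee v_p = √[μ(2/r₁ − 1/a_t)] = 9453 m/s.
At r₂: circular v_c2 = √(μ/r₂) = 4601 m/s; transfer-apogee v_a = √[μ(2/r₂ − 1/a_t)] = 3316 m/s.
Δv₂ = v_c2 − v_a = 1285 m/s.
= 1.285 km/s.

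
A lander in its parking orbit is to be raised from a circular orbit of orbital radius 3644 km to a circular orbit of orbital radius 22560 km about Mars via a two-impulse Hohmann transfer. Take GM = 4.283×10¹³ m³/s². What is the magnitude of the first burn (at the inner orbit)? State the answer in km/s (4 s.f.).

Δv ≈ 1.070 km/s

r₁ = 3644 km = 3.644×10⁶ m.
r₂ = 22560 km = 2.256×10⁷ m.
Transfer ellipse a_t = (r₁ + r₂)/2 = 1.310×10⁷ m.
At r₁: circular v_c1 = √(μ/r₁) = 3428 m/s; transfer-periapsis v_p = √[μ(2/r₁ − 1/a_t)] = 4499 m/s.
Δv₁ = v_p − v_c1 = 1070 m/s.
= 1.070 km/s.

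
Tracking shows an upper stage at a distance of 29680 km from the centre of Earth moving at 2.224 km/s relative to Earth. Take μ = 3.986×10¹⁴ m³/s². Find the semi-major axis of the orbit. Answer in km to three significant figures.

a ≈ 18200 km

r = 2.968×10⁷ m.
Specific orbital energy ε = v²/2 − μ/r = (2224)²/2 − 3.986×10¹⁴/2.968×10⁷ = -1.096×10⁷ J/kg.
Since ε = −μ/(2a), a = −μ/(2ε) = 1.819×10⁷ m = 18190 km.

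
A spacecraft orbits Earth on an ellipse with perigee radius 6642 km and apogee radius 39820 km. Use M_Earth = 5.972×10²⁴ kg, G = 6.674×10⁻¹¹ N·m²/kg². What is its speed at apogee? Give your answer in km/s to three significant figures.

v ≈ 1.69 km/s

μ = GM = 6.674×10⁻¹¹ × 5.972×10²⁴ = 3.986×10¹⁴ m³/s².
Semi-major axis a = (r_p + r_a)/2 = 23231 km = 2.323×10⁷ m.
Vis-viva: v² = μ(2/r − 1/a) = 3.986×10¹⁴ × (5.023×10⁻⁸ − 4.305×10⁻⁸) = 2.862×10⁶ m²/s².
v = 1692 m/s = 1.692 km/s.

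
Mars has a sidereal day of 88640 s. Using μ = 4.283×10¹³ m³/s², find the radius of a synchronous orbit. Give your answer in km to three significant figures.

A synchronous orbit has period T, so by Kepler's third law a = (μT²/4π²)^(1/3).
μT²/4π² = 4.283×10¹³ × (8.864×10⁴)² / 39.48 = 8.524×10²¹ m³.
a = 2.043×10⁷ m = 20428 km.

r_sync ≈ 20400 km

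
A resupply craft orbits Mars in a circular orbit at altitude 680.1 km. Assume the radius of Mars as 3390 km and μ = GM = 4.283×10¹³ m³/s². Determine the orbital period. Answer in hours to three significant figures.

r = 3390 + 680.1 = 4070.1 km = 4.0701×10⁶ m.
Kepler's third law: T = 2π√(r³/μ) = 2π√((4.070×10⁶)³ / 4.283×10¹³).
r³/μ = 1.574×10⁶ s², so T = 2π × 1.255×10³ = 7.883×10³ s.
Converting: 7.883×10³ s ÷ 3600 = 2.190 hours.

T ≈ 2.19 hours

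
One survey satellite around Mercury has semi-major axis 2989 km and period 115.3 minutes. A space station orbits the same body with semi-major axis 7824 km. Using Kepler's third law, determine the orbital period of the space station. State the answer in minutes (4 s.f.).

Kepler's third law: T² ∝ a³, so T₂ = T₁ (a₂/a₁)^(3/2).
a₂/a₁ = 2.618, (a₂/a₁)^(3/2) = 4.235.
T₂ = 115.3 × 4.235 = 488.3 minutes.

T₂ ≈ 488.3 minutes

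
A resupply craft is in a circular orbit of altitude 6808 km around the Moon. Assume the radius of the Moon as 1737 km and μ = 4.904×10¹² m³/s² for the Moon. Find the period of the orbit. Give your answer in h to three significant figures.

r = 1737 + 6808 = 8545.0 km = 8.5450×10⁶ m.
Kepler's third law: T = 2π√(r³/μ) = 2π√((8.545×10⁶)³ / 4.904×10¹²).
r³/μ = 1.272×10⁸ s², so T = 2π × 1.128×10⁴ = 7.087×10⁴ s.
Converting: 7.087×10⁴ s ÷ 3600 = 19.69 h.

T ≈ 19.7 h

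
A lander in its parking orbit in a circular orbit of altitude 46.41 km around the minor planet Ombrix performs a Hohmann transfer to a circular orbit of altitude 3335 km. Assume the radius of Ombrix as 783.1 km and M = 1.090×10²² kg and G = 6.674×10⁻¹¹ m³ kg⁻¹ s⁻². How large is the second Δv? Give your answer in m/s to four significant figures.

Δv ≈ 176.9 m/s

μ = GM = 6.674×10⁻¹¹ × 1.090×10²² = 7.275×10¹¹ m³/s².
r₁ = 783.1 + 46.41 = 829.51 km = 8.2951×10⁵ m.
r₂ = 783.1 + 3335 = 4118.1 km = 4.1181×10⁶ m.
Transfer ellipse a_t = (r₁ + r₂)/2 = 2.474×10⁶ m.
At r₁: circular v_c1 = √(μ/r₁) = 936.5 m/s; transfer-periapsis v_p = √[μ(2/r₁ − 1/a_t)] = 1208 m/s.
At r₂: circular v_c2 = √(μ/r₂) = 420.3 m/s; transfer-apoapsis v_a = √[μ(2/r₂ − 1/a_t)] = 243.4 m/s.
Δv₂ = v_c2 − v_a = 176.9 m/s.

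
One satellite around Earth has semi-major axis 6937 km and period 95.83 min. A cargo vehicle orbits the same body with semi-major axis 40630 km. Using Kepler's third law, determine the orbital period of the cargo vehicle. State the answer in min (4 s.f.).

Kepler's third law: T² ∝ a³, so T₂ = T₁ (a₂/a₁)^(3/2).
a₂/a₁ = 5.857, (a₂/a₁)^(3/2) = 14.17.
T₂ = 95.83 × 14.17 = 1358 min.

T₂ ≈ 1358 min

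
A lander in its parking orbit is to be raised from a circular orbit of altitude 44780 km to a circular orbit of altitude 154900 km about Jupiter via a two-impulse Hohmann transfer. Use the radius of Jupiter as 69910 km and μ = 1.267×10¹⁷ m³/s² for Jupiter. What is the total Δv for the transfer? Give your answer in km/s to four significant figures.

r₁ = 69910 + 44780 = 114690 km = 1.1469×10⁸ m.
r₂ = 69910 + 154900 = 224810 km = 2.2481×10⁸ m.
Transfer ellipse a_t = (r₁ + r₂)/2 = 1.698×10⁸ m.
At r₁: circular v_c1 = √(μ/r₁) = 33240 m/s; transfer-perijove v_p = √[μ(2/r₁ − 1/a_t)] = 38250 m/s.
Δv₁ = v_p − v_c1 = 5012 m/s.
At r₂: circular v_c2 = √(μ/r₂) = 23740 m/s; transfer-apojove v_a = √[μ(2/r₂ − 1/a_t)] = 19510 m/s.
Δv₂ = v_c2 − v_a = 4226 m/s.
Total Δv = Δv₁ + Δv₂ = 9239 m/s = 9.239 km/s.

Δv_total ≈ 9.239 km/s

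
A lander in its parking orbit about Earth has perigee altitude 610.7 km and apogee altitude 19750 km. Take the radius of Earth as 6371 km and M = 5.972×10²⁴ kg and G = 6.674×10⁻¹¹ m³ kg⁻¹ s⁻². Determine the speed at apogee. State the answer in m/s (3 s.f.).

v ≈ 2540 m/s

μ = GM = 6.674×10⁻¹¹ × 5.972×10²⁴ = 3.986×10¹⁴ m³/s².
r_p = 6371 + 610.7 = 6981.7 km = 6.9817×10⁶ m.
r_a = 6371 + 19750 = 26121 km = 2.6121×10⁷ m.
Semi-major axis a = (r_p + r_a)/2 = 16551 km = 1.655×10⁷ m.
Vis-viva: v² = μ(2/r − 1/a) = 3.986×10¹⁴ × (7.657×10⁻⁸ − 6.042×10⁻⁸) = 6.436×10⁶ m²/s².
v = 2537 m/s.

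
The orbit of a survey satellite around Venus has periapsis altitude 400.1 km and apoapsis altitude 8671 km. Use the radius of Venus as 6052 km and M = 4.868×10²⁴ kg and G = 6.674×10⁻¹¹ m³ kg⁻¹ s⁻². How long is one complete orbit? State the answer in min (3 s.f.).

μ = GM = 6.674×10⁻¹¹ × 4.868×10²⁴ = 3.249×10¹⁴ m³/s².
r_p = 6052 + 400.1 = 6452.1 km = 6.4521×10⁶ m.
r_a = 6052 + 8671 = 14723 km = 1.4723×10⁷ m.
Semi-major axis a = (r_p + r_a)/2 = (6452.1 + 14723)/2 = 10588 km = 1.059×10⁷ m.
By Kepler's third law T = 2π√(a³/μ) = 2π × 1.911×10³ = 1.201×10⁴ s.
= 200.1 min.

T ≈ 200 min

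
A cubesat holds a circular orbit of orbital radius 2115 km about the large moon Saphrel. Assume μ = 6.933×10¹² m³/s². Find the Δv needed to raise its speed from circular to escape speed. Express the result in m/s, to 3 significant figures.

Δv ≈ 750 m/s

r = 2115 km = 2.115×10⁶ m.
Circular speed v_c = √(μ/r) = 1811 m/s.
Escape speed v_esc = √(2μ/r) = √2 × v_c = 2560 m/s.
Δv = v_esc − v_c = 749.9 m/s.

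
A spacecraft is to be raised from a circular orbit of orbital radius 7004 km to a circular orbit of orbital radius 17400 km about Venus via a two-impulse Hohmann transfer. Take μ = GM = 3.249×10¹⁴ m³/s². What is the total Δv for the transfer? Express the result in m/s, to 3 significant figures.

r₁ = 7004 km = 7.004×10⁶ m.
r₂ = 17400 km = 1.740×10⁷ m.
Transfer ellipse a_t = (r₁ + r₂)/2 = 1.220×10⁷ m.
At r₁: circular v_c1 = √(μ/r₁) = 6811 m/s; transfer-periapsis v_p = √[μ(2/r₁ − 1/a_t)] = 8133 m/s.
Δv₁ = v_p − v_c1 = 1322 m/s.
At r₂: circular v_c2 = √(μ/r₂) = 4321 m/s; transfer-apoapsis v_a = √[μ(2/r₂ − 1/a_t)] = 3274 m/s.
Δv₂ = v_c2 − v_a = 1047 m/s.
Total Δv = Δv₁ + Δv₂ = 2370 m/s.

Δv_total ≈ 2370 m/s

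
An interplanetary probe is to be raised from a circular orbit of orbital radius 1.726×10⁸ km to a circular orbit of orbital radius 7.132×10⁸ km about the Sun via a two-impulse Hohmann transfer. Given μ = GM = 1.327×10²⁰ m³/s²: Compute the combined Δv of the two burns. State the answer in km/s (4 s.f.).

Δv_total ≈ 12.58 km/s

r₁ = 1.726×10⁸ km = 1.726×10¹¹ m.
r₂ = 7.132×10⁸ km = 7.132×10¹¹ m.
Transfer ellipse a_t = (r₁ + r₂)/2 = 4.429×10¹¹ m.
At r₁: circular v_c1 = √(μ/r₁) = 27730 m/s; transfer-perihelion v_p = √[μ(2/r₁ − 1/a_t)] = 35190 m/s.
Δv₁ = v_p − v_c1 = 7458 m/s.
At r₂: circular v_c2 = √(μ/r₂) = 13640 m/s; transfer-aphelion v_a = √[μ(2/r₂ − 1/a_t)] = 8515 m/s.
Δv₂ = v_c2 − v_a = 5125 m/s.
Total Δv = Δv₁ + Δv₂ = 12580 m/s = 12.58 km/s.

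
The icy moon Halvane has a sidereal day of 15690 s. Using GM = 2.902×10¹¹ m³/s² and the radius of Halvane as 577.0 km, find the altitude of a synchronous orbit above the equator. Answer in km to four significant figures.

A synchronous orbit has period T, so by Kepler's third law a = (μT²/4π²)^(1/3).
μT²/4π² = 2.902×10¹¹ × (1.569×10⁴)² / 39.48 = 1.810×10¹⁸ m³.
a = 1.219×10⁶ m = 1218.6 km.
Altitude h = a − R = 1218.6 − 577.0 = 641.60 km.

h_sync ≈ 641.6 km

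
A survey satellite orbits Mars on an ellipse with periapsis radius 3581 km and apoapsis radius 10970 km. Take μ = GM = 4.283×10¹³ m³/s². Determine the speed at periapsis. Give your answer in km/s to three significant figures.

v ≈ 4.25 km/s

Semi-major axis a = (r_p + r_a)/2 = 7275.5 km = 7.276×10⁶ m.
Vis-viva: v² = μ(2/r − 1/a) = 4.283×10¹³ × (5.585×10⁻⁷ − 1.374×10⁻⁷) = 1.803×10⁷ m²/s².
v = 4247 m/s = 4.247 km/s.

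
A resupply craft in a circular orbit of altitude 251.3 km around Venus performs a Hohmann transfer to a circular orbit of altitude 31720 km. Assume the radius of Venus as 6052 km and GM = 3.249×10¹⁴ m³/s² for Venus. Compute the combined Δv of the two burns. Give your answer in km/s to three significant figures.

r₁ = 6052 + 251.3 = 6303.3 km = 6.3033×10⁶ m.
r₂ = 6052 + 31720 = 37772 km = 3.7772×10⁷ m.
Transfer ellipse a_t = (r₁ + r₂)/2 = 2.204×10⁷ m.
At r₁: circular v_c1 = √(μ/r₁) = 7179 m/s; transfer-periapsis v_p = √[μ(2/r₁ − 1/a_t)] = 9399 m/s.
Δv₁ = v_p − v_c1 = 2220 m/s.
At r₂: circular v_c2 = √(μ/r₂) = 2933 m/s; transfer-apoapsis v_a = √[μ(2/r₂ − 1/a_t)] = 1569 m/s.
Δv₂ = v_c2 − v_a = 1364 m/s.
Total Δv = Δv₁ + Δv₂ = 3584 m/s = 3.584 km/s.

Δv_total ≈ 3.58 km/s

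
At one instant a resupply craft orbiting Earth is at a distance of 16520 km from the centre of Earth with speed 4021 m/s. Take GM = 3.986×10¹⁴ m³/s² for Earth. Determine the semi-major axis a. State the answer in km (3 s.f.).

r = 1.652×10⁷ m.
Vis-viva rearranged: 1/a = 2/r − v²/μ = 1.211×10⁻⁷ − 4.056×10⁻⁸ = 8.050×10⁻⁸ m⁻¹.
a = 1.242×10⁷ m = 12422 km.

a ≈ 12400 km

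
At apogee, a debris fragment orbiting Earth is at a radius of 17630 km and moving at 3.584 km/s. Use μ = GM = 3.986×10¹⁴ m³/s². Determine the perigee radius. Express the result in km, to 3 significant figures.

r_a = 1.763×10⁷ m.
Specific energy ε = v²/2 − μ/r = -1.619×10⁷ J/kg, so a = −μ/(2ε) = 1.231×10⁷ m.
The apsides satisfy r_p + r_a = 2a, so the perigee radius is 2a − r_a = 6.995×10⁶ m = 6995.2 km.

perigee radius ≈ 7000 km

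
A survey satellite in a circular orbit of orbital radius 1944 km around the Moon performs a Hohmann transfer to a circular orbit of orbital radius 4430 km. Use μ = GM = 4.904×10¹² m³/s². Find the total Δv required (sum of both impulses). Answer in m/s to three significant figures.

r₁ = 1944 km = 1.944×10⁶ m.
r₂ = 4430 km = 4.430×10⁶ m.
Transfer ellipse a_t = (r₁ + r₂)/2 = 3.187×10⁶ m.
At r₁: circular v_c1 = √(μ/r₁) = 1588 m/s; transfer-perilune v_p = √[μ(2/r₁ − 1/a_t)] = 1873 m/s.
Δv₁ = v_p − v_c1 = 284.3 m/s.
At r₂: circular v_c2 = √(μ/r₂) = 1052 m/s; transfer-apolune v_a = √[μ(2/r₂ − 1/a_t)] = 821.7 m/s.
Δv₂ = v_c2 − v_a = 230.4 m/s.
Total Δv = Δv₁ + Δv₂ = 514.7 m/s.

Δv_total ≈ 515 m/s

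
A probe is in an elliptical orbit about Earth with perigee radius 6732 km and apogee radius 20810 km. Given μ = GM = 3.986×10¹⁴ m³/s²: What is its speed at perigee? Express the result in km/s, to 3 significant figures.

Semi-major axis a = (r_p + r_a)/2 = 13771 km = 1.377×10⁷ m.
Vis-viva: v² = μ(2/r − 1/a) = 3.986×10¹⁴ × (2.971×10⁻⁷ − 7.262×10⁻⁸) = 8.947×10⁷ m²/s².
v = 9459 m/s = 9.459 km/s.

v ≈ 9.46 km/s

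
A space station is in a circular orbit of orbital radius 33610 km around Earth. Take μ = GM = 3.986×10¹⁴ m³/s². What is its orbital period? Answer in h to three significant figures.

T ≈ 17.0 h

r = 33610 km = 3.361×10⁷ m.
Kepler's third law: T = 2π√(r³/μ) = 2π√((3.361×10⁷)³ / 3.986×10¹⁴).
r³/μ = 9.525×10⁷ s², so T = 2π × 9.760×10³ = 6.132×10⁴ s.
Converting: 6.132×10⁴ s ÷ 3600 = 17.03 h.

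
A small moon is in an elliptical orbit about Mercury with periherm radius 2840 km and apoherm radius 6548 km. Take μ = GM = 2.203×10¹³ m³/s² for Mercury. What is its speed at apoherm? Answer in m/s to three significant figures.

Semi-major axis a = (r_p + r_a)/2 = 4694.0 km = 4.694×10⁶ m.
Vis-viva: v² = μ(2/r − 1/a) = 2.203×10¹³ × (3.054×10⁻⁷ − 2.130×10⁻⁷) = 2.036×10⁶ m²/s².
v = 1427 m/s.

v ≈ 1430 m/s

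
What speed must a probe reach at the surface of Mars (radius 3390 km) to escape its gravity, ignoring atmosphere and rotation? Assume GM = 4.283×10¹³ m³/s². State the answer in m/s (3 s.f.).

v_esc ≈ 5030 m/s

r = R = 3.390×10⁶ m.
Escape speed v_esc = √(2μ/r) = √(2 × 4.283×10¹³ / 3.390×10⁶) = √(2.527×10⁷) = 5027 m/s.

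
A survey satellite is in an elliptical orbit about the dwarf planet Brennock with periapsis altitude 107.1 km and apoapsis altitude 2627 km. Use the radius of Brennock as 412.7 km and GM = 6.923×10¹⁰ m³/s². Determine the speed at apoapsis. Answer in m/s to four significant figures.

v ≈ 81.56 m/s

r_p = 412.7 + 107.1 = 519.80 km = 5.1980×10⁵ m.
r_a = 412.7 + 2627 = 3039.7 km = 3.0397×10⁶ m.
Semi-major axis a = (r_p + r_a)/2 = 1779.8 km = 1.780×10⁶ m.
Vis-viva: v² = μ(2/r − 1/a) = 6.923×10¹⁰ × (6.580×10⁻⁷ − 5.619×10⁻⁷) = 6.652×10³ m²/s².
v = 81.56 m/s.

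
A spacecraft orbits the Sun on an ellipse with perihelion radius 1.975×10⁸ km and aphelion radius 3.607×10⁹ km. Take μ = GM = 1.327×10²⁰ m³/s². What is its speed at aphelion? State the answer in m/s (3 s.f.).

Semi-major axis a = (r_p + r_a)/2 = 1.9022×10⁹ km = 1.902×10¹² m.
Vis-viva: v² = μ(2/r − 1/a) = 1.327×10²⁰ × (5.545×10⁻¹³ − 5.257×10⁻¹³) = 3.820×10⁶ m²/s².
v = 1954 m/s.

v ≈ 1950 m/s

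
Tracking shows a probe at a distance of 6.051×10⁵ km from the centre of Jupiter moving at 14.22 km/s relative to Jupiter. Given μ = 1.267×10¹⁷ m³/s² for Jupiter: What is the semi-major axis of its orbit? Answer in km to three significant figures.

r = 6.051×10⁸ m.
Vis-viva rearranged: 1/a = 2/r − v²/μ = 3.305×10⁻⁹ − 1.596×10⁻⁹ = 1.709×10⁻⁹ m⁻¹.
a = 5.850×10⁸ m = 5.8504×10⁵ km.

a ≈ 5.85×10⁵ km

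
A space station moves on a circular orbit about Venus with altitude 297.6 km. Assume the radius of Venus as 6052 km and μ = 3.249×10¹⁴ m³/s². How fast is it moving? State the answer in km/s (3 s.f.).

r = 6052 + 297.6 = 6349.6 km = 6.3496×10⁶ m.
For a circular orbit v = √(μ/r) = √(3.249×10¹⁴ / 6.350×10⁶) = √(5.117×10⁷) = 7153 m/s.
That is 7.153 km/s.

v ≈ 7.15 km/s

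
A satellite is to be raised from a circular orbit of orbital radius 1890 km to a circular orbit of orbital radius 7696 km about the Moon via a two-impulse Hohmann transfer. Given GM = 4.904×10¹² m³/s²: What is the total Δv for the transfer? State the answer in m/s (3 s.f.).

Δv_total ≈ 727 m/s

r₁ = 1890 km = 1.890×10⁶ m.
r₂ = 7696 km = 7.696×10⁶ m.
Transfer ellipse a_t = (r₁ + r₂)/2 = 4.793×10⁶ m.
At r₁: circular v_c1 = √(μ/r₁) = 1611 m/s; transfer-perilune v_p = √[μ(2/r₁ − 1/a_t)] = 2041 m/s.
Δv₁ = v_p − v_c1 = 430.3 m/s.
At r₂: circular v_c2 = √(μ/r₂) = 798.3 m/s; transfer-apolune v_a = √[μ(2/r₂ − 1/a_t)] = 501.3 m/s.
Δv₂ = v_c2 − v_a = 297.0 m/s.
Total Δv = Δv₁ + Δv₂ = 727.3 m/s.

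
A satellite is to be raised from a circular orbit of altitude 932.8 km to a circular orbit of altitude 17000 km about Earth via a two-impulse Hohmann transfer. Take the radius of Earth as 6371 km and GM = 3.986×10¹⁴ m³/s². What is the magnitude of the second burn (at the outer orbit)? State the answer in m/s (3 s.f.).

Δv ≈ 1280 m/s

r₁ = 6371 + 932.8 = 7303.8 km = 7.3038×10⁶ m.
r₂ = 6371 + 17000 = 23371 km = 2.3371×10⁷ m.
Transfer ellipse a_t = (r₁ + r₂)/2 = 1.534×10⁷ m.
At r₁: circular v_c1 = √(μ/r₁) = 7387 m/s; transfer-perigee v_p = √[μ(2/r₁ − 1/a_t)] = 9119 m/s.
At r₂: circular v_c2 = √(μ/r₂) = 4130 m/s; transfer-apogee v_a = √[μ(2/r₂ − 1/a_t)] = 2850 m/s.
Δv₂ = v_c2 − v_a = 1280 m/s.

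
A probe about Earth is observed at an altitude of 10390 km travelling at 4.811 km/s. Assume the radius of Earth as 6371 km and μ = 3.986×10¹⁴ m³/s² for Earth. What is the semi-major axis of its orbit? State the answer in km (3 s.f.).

r = 6371 + 10390 = 16761 km = 1.676×10⁷ m.
Vis-viva rearranged: 1/a = 2/r − v²/μ = 1.193×10⁻⁷ − 5.807×10⁻⁸ = 6.126×10⁻⁸ m⁻¹.
a = 1.632×10⁷ m = 16325 km.

a ≈ 16300 km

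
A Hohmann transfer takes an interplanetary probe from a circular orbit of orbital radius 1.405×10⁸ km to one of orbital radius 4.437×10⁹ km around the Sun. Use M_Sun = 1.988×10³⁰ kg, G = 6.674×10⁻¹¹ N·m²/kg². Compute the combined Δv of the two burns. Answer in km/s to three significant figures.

μ = GM = 6.674×10⁻¹¹ × 1.988×10³⁰ = 1.327×10²⁰ m³/s².
r₁ = 1.405×10⁸ km = 1.405×10¹¹ m.
r₂ = 4.437×10⁹ km = 4.437×10¹² m.
Transfer ellipse a_t = (r₁ + r₂)/2 = 2.289×10¹² m.
At r₁: circular v_c1 = √(μ/r₁) = 30730 m/s; transfer-perihelion v_p = √[μ(2/r₁ − 1/a_t)] = 42790 m/s.
Δv₁ = v_p − v_c1 = 12060 m/s.
At r₂: circular v_c2 = √(μ/r₂) = 5468 m/s; transfer-aphelion v_a = √[μ(2/r₂ − 1/a_t)] = 1355 m/s.
Δv₂ = v_c2 − v_a = 4113 m/s.
Total Δv = Δv₁ + Δv₂ = 16170 m/s = 16.17 km/s.

Δv_total ≈ 16.2 km/s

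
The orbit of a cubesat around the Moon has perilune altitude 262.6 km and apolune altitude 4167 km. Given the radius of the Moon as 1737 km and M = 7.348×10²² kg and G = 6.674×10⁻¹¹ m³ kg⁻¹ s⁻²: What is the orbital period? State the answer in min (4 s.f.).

T ≈ 371.5 min

μ = GM = 6.674×10⁻¹¹ × 7.348×10²² = 4.904×10¹² m³/s².
r_p = 1737 + 262.6 = 1999.6 km = 1.9996×10⁶ m.
r_a = 1737 + 4167 = 5904.0 km = 5.9040×10⁶ m.
Semi-major axis a = (r_p + r_a)/2 = (1999.6 + 5904.0)/2 = 3951.8 km = 3.952×10⁶ m.
By Kepler's third law T = 2π√(a³/μ) = 2π × 3.547×10³ = 2.229×10⁴ s.
= 371.5 min.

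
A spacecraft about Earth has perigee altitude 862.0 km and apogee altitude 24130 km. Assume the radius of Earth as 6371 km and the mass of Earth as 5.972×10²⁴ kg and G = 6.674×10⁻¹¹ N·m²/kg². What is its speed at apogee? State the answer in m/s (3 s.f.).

v ≈ 2240 m/s

μ = GM = 6.674×10⁻¹¹ × 5.972×10²⁴ = 3.986×10¹⁴ m³/s².
r_p = 6371 + 862.0 = 7233.0 km = 7.2330×10⁶ m.
r_a = 6371 + 24130 = 30501 km = 3.0501×10⁷ m.
Semi-major axis a = (r_p + r_a)/2 = 18867 km = 1.887×10⁷ m.
Vis-viva: v² = μ(2/r − 1/a) = 3.986×10¹⁴ × (6.557×10⁻⁸ − 5.300×10⁻⁸) = 5.010×10⁶ m²/s².
v = 2238 m/s.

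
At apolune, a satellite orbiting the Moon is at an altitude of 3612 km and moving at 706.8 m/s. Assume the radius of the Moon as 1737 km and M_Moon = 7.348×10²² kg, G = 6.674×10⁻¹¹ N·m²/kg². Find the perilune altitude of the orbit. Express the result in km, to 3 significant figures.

μ = GM = 6.674×10⁻¹¹ × 7.348×10²² = 4.904×10¹² m³/s².
r_a = 1737 + 3612 = 5349.0 km = 5.349×10⁶ m.
Specific energy ε = v²/2 − μ/r = -6.670×10⁵ J/kg, so a = −μ/(2ε) = 3.676×10⁶ m.
The apsides satisfy r_p + r_a = 2a, so the perilune radius is 2a − r_a = 2.003×10⁶ m = 2003.0 km.
Perilune altitude = 2003.0 − 1737 = 266.03 km.

perilune altitude ≈ 266 km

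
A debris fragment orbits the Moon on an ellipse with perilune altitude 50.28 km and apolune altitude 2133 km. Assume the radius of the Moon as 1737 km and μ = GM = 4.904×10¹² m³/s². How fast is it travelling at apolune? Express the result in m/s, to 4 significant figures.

r_p = 1737 + 50.28 = 1787.3 km = 1.7873×10⁶ m.
r_a = 1737 + 2133 = 3870.0 km = 3.8700×10⁶ m.
Semi-major axis a = (r_p + r_a)/2 = 2828.6 km = 2.829×10⁶ m.
Vis-viva: v² = μ(2/r − 1/a) = 4.904×10¹² × (5.168×10⁻⁷ − 3.535×10⁻⁷) = 8.007×10⁵ m²/s².
v = 894.8 m/s.

v ≈ 894.8 m/s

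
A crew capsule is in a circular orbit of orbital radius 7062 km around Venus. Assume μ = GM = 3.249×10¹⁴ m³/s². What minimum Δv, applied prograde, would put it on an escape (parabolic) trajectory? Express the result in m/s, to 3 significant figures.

Δv ≈ 2810 m/s

r = 7062 km = 7.062×10⁶ m.
Circular speed v_c = √(μ/r) = 6783 m/s.
Escape speed v_esc = √(2μ/r) = √2 × v_c = 9592 m/s.
Δv = v_esc − v_c = 2810 m/s.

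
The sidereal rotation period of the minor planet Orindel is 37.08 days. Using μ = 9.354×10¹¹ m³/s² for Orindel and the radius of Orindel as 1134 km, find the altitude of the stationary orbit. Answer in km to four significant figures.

h_sync ≈ 61280 km

T = 37.08 days = 3.204×10⁶ s.
A synchronous orbit has period T, so by Kepler's third law a = (μT²/4π²)^(1/3).
μT²/4π² = 9.354×10¹¹ × (3.204×10⁶)² / 39.48 = 2.432×10²³ m³.
a = 6.242×10⁷ m = 62419 km.
Altitude h = a − R = 62419 − 1134 = 61285 km.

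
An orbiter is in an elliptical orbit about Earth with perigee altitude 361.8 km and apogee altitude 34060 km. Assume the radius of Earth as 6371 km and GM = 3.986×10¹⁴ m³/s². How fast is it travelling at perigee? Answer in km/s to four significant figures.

r_p = 6371 + 361.8 = 6732.8 km = 6.7328×10⁶ m.
r_a = 6371 + 34060 = 40431 km = 4.0431×10⁷ m.
Semi-major axis a = (r_p + r_a)/2 = 23582 km = 2.358×10⁷ m.
Vis-viva: v² = μ(2/r − 1/a) = 3.986×10¹⁴ × (2.971×10⁻⁷ − 4.241×10⁻⁸) = 1.015×10⁸ m²/s².
v = 10070 m/s = 10.07 km/s.

v ≈ 10.07 km/s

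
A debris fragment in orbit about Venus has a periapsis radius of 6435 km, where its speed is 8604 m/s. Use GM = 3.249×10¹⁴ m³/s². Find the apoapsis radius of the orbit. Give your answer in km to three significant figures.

r_p = 6.435×10⁶ m.
Specific energy ε = v²/2 − μ/r = -1.348×10⁷ J/kg, so a = −μ/(2ε) = 1.206×10⁷ m.
The apsides satisfy r_p + r_a = 2a, so the apoapsis radius is 2a − r_p = 1.768×10⁷ m = 17676 km.

apoapsis radius ≈ 17700 km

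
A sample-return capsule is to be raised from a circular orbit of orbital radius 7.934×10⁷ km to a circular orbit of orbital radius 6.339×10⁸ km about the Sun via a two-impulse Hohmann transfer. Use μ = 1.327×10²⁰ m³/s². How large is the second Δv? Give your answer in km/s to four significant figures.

Δv ≈ 7.644 km/s

r₁ = 7.934×10⁷ km = 7.934×10¹⁰ m.
r₂ = 6.339×10⁸ km = 6.339×10¹¹ m.
Transfer ellipse a_t = (r₁ + r₂)/2 = 3.566×10¹¹ m.
At r₁: circular v_c1 = √(μ/r₁) = 40900 m/s; transfer-perihelion v_p = √[μ(2/r₁ − 1/a_t)] = 54530 m/s.
At r₂: circular v_c2 = √(μ/r₂) = 14470 m/s; transfer-aphelion v_a = √[μ(2/r₂ − 1/a_t)] = 6824 m/s.
Δv₂ = v_c2 − v_a = 7644 m/s.
= 7.644 km/s.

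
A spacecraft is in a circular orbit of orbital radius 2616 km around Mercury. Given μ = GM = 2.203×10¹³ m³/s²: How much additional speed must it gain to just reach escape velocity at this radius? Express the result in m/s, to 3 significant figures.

r = 2616 km = 2.616×10⁶ m.
Circular speed v_c = √(μ/r) = 2902 m/s.
Escape speed v_esc = √(2μ/r) = √2 × v_c = 4104 m/s.
Δv = v_esc − v_c = 1202 m/s.

Δv ≈ 1200 m/s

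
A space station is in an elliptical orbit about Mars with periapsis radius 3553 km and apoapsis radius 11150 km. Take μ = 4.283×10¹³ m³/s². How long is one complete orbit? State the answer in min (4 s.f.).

Semi-major axis a = (r_p + r_a)/2 = (3553.0 + 11150)/2 = 7351.5 km = 7.352×10⁶ m.
By Kepler's third law T = 2π√(a³/μ) = 2π × 3.046×10³ = 1.914×10⁴ s.
= 318.9 min.

T ≈ 318.9 min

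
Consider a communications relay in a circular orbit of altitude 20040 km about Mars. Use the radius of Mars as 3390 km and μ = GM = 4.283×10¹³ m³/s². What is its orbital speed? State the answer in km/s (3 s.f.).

v ≈ 1.35 km/s

r = 3390 + 20040 = 23430 km = 2.3430×10⁷ m.
For a circular orbit v = √(μ/r) = √(4.283×10¹³ / 2.343×10⁷) = √(1.828×10⁶) = 1352 m/s.
That is 1.352 km/s.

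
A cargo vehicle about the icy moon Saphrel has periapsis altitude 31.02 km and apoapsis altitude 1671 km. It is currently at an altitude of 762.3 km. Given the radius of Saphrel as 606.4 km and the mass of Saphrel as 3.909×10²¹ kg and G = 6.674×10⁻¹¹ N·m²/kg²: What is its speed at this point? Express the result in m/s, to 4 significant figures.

μ = GM = 6.674×10⁻¹¹ × 3.909×10²¹ = 2.609×10¹¹ m³/s².
r_p = 606.4 + 31.02 = 637.42 km = 6.3742×10⁵ m.
r_a = 606.4 + 1671 = 2277.4 km = 2.2774×10⁶ m.
r = 606.4 + 762.3 = 1368.7 km = 1.369×10⁶ m.
Semi-major axis a = (r_p + r_a)/2 = 1457.4 km = 1.457×10⁶ m.
Vis-viva: v² = μ(2/r − 1/a) = 2.609×10¹¹ × (1.461×10⁻⁶ − 6.861×10⁻⁷) = 2.022×10⁵ m²/s².
v = 449.7 m/s.

v ≈ 449.7 m/s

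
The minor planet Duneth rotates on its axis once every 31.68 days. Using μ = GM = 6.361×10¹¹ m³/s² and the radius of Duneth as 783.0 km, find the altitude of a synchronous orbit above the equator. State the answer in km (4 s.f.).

h_sync ≈ 48640 km

T = 31.68 days = 2.737×10⁶ s.
A synchronous orbit has period T, so by Kepler's third law a = (μT²/4π²)^(1/3).
μT²/4π² = 6.361×10¹¹ × (2.737×10⁶)² / 39.48 = 1.207×10²³ m³.
a = 4.942×10⁷ m = 49422 km.
Altitude h = a − R = 49422 − 783.0 = 48639 km.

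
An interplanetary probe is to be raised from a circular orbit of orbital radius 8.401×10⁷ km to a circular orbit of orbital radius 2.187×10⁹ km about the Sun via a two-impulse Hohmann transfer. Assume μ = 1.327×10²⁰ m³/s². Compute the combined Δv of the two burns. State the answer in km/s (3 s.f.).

Δv_total ≈ 21.1 km/s

r₁ = 8.401×10⁷ km = 8.401×10¹⁰ m.
r₂ = 2.187×10⁹ km = 2.187×10¹² m.
Transfer ellipse a_t = (r₁ + r₂)/2 = 1.136×10¹² m.
At r₁: circular v_c1 = √(μ/r₁) = 39740 m/s; transfer-perihelion v_p = √[μ(2/r₁ − 1/a_t)] = 55160 m/s.
Δv₁ = v_p − v_c1 = 15410 m/s.
At r₂: circular v_c2 = √(μ/r₂) = 7790 m/s; transfer-aphelion v_a = √[μ(2/r₂ − 1/a_t)] = 2119 m/s.
Δv₂ = v_c2 − v_a = 5671 m/s.
Total Δv = Δv₁ + Δv₂ = 21080 m/s = 21.08 km/s.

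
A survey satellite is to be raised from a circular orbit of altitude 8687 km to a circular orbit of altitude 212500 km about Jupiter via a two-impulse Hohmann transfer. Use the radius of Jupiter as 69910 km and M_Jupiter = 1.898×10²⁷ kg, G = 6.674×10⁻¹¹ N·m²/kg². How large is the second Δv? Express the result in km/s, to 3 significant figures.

μ = GM = 6.674×10⁻¹¹ × 1.898×10²⁷ = 1.267×10¹⁷ m³/s².
r₁ = 69910 + 8687 = 78597 km = 7.8597×10⁷ m.
r₂ = 69910 + 212500 = 282410 km = 2.8241×10⁸ m.
Transfer ellipse a_t = (r₁ + r₂)/2 = 1.805×10⁸ m.
At r₁: circular v_c1 = √(μ/r₁) = 40150 m/s; transfer-perijove v_p = √[μ(2/r₁ − 1/a_t)] = 50220 m/s.
At r₂: circular v_c2 = √(μ/r₂) = 21180 m/s; transfer-apojove v_a = √[μ(2/r₂ − 1/a_t)] = 13980 m/s.
Δv₂ = v_c2 − v_a = 7203 m/s.
= 7.203 km/s.

Δv ≈ 7.20 km/s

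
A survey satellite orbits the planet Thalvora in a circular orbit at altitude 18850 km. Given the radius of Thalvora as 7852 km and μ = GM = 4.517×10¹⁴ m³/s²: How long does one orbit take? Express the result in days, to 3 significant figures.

r = 7852 + 18850 = 26702 km = 2.6702×10⁷ m.
Kepler's third law: T = 2π√(r³/μ) = 2π√((2.670×10⁷)³ / 4.517×10¹⁴).
r³/μ = 4.215×10⁷ s², so T = 2π × 6.492×10³ = 4.079×10⁴ s.
Converting: 4.079×10⁴ s ÷ 86400 = 0.4721 days.

T ≈ 0.472 days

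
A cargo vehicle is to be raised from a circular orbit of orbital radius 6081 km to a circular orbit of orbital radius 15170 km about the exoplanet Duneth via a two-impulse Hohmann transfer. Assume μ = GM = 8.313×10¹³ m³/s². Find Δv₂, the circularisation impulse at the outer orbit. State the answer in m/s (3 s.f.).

r₁ = 6081 km = 6.081×10⁶ m.
r₂ = 15170 km = 1.517×10⁷ m.
Transfer ellipse a_t = (r₁ + r₂)/2 = 1.063×10⁷ m.
At r₁: circular v_c1 = √(μ/r₁) = 3697 m/s; transfer-periapsis v_p = √[μ(2/r₁ − 1/a_t)] = 4418 m/s.
At r₂: circular v_c2 = √(μ/r₂) = 2341 m/s; transfer-apoapsis v_a = √[μ(2/r₂ − 1/a_t)] = 1771 m/s.
Δv₂ = v_c2 − v_a = 570.0 m/s.

Δv ≈ 570 m/s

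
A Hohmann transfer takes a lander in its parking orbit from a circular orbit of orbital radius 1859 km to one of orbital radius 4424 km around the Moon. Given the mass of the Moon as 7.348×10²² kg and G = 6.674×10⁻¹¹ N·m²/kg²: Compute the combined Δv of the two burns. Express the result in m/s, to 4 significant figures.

Δv_total ≈ 546.2 m/s

μ = GM = 6.674×10⁻¹¹ × 7.348×10²² = 4.904×10¹² m³/s².
r₁ = 1859 km = 1.859×10⁶ m.
r₂ = 4424 km = 4.424×10⁶ m.
Transfer ellipse a_t = (r₁ + r₂)/2 = 3.142×10⁶ m.
At r₁: circular v_c1 = √(μ/r₁) = 1624 m/s; transfer-perilune v_p = √[μ(2/r₁ − 1/a_t)] = 1927 m/s.
Δv₁ = v_p − v_c1 = 303.2 m/s.
At r₂: circular v_c2 = √(μ/r₂) = 1053 m/s; transfer-apolune v_a = √[μ(2/r₂ − 1/a_t)] = 809.9 m/s.
Δv₂ = v_c2 − v_a = 242.9 m/s.
Total Δv = Δv₁ + Δv₂ = 546.2 m/s.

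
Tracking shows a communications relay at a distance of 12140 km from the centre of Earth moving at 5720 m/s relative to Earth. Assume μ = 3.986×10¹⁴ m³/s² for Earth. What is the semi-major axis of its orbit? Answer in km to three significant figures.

a ≈ 12100 km

r = 1.214×10⁷ m.
Specific orbital energy ε = v²/2 − μ/r = (5720)²/2 − 3.986×10¹⁴/1.214×10⁷ = -1.647×10⁷ J/kg.
Since ε = −μ/(2a), a = −μ/(2ε) = 1.210×10⁷ m = 12098 km.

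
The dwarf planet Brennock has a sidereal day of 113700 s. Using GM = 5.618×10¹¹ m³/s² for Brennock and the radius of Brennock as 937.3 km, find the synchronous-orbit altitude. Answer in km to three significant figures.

A synchronous orbit has period T, so by Kepler's third law a = (μT²/4π²)^(1/3).
μT²/4π² = 5.618×10¹¹ × (1.137×10⁵)² / 39.48 = 1.840×10²⁰ m³.
a = 5.687×10⁶ m = 5687.4 km.
Altitude h = a − R = 5687.4 − 937.3 = 4750.1 km.

h_sync ≈ 4750 km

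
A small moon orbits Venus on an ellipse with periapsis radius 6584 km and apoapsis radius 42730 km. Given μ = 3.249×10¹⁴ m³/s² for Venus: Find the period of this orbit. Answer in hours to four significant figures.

Semi-major axis a = (r_p + r_a)/2 = (6584.0 + 42730)/2 = 24657 km = 2.466×10⁷ m.
By Kepler's third law T = 2π√(a³/μ) = 2π × 6.793×10³ = 4.268×10⁴ s.
= 11.86 hours.

T ≈ 11.86 hours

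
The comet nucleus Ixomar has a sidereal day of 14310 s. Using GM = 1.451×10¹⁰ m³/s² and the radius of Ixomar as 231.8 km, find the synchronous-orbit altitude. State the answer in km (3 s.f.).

h_sync ≈ 190 km

A synchronous orbit has period T, so by Kepler's third law a = (μT²/4π²)^(1/3).
μT²/4π² = 1.451×10¹⁰ × (1.431×10⁴)² / 39.48 = 7.526×10¹⁶ m³.
a = 4.222×10⁵ m = 422.21 km.
Altitude h = a − R = 422.21 − 231.8 = 190.41 km.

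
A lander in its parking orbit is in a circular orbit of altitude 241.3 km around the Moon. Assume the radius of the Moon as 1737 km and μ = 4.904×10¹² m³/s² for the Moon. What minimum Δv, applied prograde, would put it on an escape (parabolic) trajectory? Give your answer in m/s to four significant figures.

Δv ≈ 652.2 m/s

r = 1737 + 241.3 = 1978.3 km = 1.9783×10⁶ m.
Circular speed v_c = √(μ/r) = 1574 m/s.
Escape speed v_esc = √(2μ/r) = √2 × v_c = 2227 m/s.
Δv = v_esc − v_c = 652.2 m/s.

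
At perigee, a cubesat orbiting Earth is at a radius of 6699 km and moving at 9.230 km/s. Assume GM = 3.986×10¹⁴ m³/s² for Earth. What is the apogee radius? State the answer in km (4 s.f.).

r_p = 6.699×10⁶ m.
Specific energy ε = v²/2 − μ/r = -1.690×10⁷ J/kg, so a = −μ/(2ε) = 1.179×10⁷ m.
The apsides satisfy r_p + r_a = 2a, so the apogee radius is 2a − r_p = 1.688×10⁷ m = 16880 km.

apogee radius ≈ 16880 km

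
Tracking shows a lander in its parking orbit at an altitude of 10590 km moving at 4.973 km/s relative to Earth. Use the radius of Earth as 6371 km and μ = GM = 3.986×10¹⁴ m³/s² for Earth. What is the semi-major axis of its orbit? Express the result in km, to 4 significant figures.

r = 6371 + 10590 = 16961 km = 1.696×10⁷ m.
Vis-viva rearranged: 1/a = 2/r − v²/μ = 1.179×10⁻⁷ − 6.204×10⁻⁸ = 5.587×10⁻⁸ m⁻¹.
a = 1.790×10⁷ m = 17898 km.

a ≈ 17900 km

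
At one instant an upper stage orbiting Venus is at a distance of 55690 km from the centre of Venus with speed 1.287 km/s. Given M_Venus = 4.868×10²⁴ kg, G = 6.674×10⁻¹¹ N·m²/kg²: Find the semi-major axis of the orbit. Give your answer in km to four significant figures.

a ≈ 32450 km

μ = GM = 6.674×10⁻¹¹ × 4.868×10²⁴ = 3.249×10¹⁴ m³/s².
r = 5.569×10⁷ m.
Vis-viva rearranged: 1/a = 2/r − v²/μ = 3.591×10⁻⁸ − 5.098×10⁻⁹ = 3.081×10⁻⁸ m⁻¹.
a = 3.245×10⁷ m = 32452 km.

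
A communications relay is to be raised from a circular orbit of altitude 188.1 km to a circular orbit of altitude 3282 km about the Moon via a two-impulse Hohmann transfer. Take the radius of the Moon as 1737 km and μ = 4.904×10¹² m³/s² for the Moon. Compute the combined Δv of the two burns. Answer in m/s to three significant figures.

r₁ = 1737 + 188.1 = 1925.1 km = 1.9251×10⁶ m.
r₂ = 1737 + 3282 = 5019.0 km = 5.0190×10⁶ m.
Transfer ellipse a_t = (r₁ + r₂)/2 = 3.472×10⁶ m.
At r₁: circular v_c1 = √(μ/r₁) = 1596 m/s; transfer-perilune v_p = √[μ(2/r₁ − 1/a_t)] = 1919 m/s.
Δv₁ = v_p − v_c1 = 322.9 m/s.
At r₂: circular v_c2 = √(μ/r₂) = 988.5 m/s; transfer-apolune v_a = √[μ(2/r₂ − 1/a_t)] = 736.0 m/s.
Δv₂ = v_c2 − v_a = 252.4 m/s.
Total Δv = Δv₁ + Δv₂ = 575.3 m/s.

Δv_total ≈ 575 m/s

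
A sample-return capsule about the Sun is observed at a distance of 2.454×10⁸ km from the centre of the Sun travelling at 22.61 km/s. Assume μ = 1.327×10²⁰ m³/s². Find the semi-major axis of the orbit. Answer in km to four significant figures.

r = 2.454×10¹¹ m.
Specific orbital energy ε = v²/2 − μ/r = (22610)²/2 − 1.327×10²⁰/2.454×10¹¹ = -2.851×10⁸ J/kg.
Since ε = −μ/(2a), a = −μ/(2ε) = 2.327×10¹¹ m = 2.3269×10⁸ km.

a ≈ 2.327×10⁸ km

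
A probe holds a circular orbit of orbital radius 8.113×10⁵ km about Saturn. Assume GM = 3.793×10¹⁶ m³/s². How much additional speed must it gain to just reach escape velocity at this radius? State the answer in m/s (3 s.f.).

Δv ≈ 2830 m/s

r = 8.113×10⁵ km = 8.113×10⁸ m.
Circular speed v_c = √(μ/r) = 6838 m/s.
Escape speed v_esc = √(2μ/r) = √2 × v_c = 9670 m/s.
Δv = v_esc − v_c = 2832 m/s.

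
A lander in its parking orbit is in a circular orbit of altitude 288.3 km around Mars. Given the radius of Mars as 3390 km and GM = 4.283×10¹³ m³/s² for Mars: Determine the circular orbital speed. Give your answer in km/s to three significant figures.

v ≈ 3.41 km/s

r = 3390 + 288.3 = 3678.3 km = 3.6783×10⁶ m.
For a circular orbit v = √(μ/r) = √(4.283×10¹³ / 3.678×10⁶) = √(1.164×10⁷) = 3412 m/s.
That is 3.412 km/s.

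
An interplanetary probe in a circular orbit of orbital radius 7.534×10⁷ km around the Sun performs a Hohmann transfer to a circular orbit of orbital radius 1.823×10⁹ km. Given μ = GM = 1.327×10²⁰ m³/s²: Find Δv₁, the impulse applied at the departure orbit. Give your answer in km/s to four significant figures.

Δv ≈ 16.19 km/s

r₁ = 7.534×10⁷ km = 7.534×10¹⁰ m.
r₂ = 1.823×10⁹ km = 1.823×10¹² m.
Transfer ellipse a_t = (r₁ + r₂)/2 = 9.492×10¹¹ m.
At r₁: circular v_c1 = √(μ/r₁) = 41970 m/s; transfer-perihelion v_p = √[μ(2/r₁ − 1/a_t)] = 58160 m/s.
Δv₁ = v_p − v_c1 = 16190 m/s.
= 16.19 km/s.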